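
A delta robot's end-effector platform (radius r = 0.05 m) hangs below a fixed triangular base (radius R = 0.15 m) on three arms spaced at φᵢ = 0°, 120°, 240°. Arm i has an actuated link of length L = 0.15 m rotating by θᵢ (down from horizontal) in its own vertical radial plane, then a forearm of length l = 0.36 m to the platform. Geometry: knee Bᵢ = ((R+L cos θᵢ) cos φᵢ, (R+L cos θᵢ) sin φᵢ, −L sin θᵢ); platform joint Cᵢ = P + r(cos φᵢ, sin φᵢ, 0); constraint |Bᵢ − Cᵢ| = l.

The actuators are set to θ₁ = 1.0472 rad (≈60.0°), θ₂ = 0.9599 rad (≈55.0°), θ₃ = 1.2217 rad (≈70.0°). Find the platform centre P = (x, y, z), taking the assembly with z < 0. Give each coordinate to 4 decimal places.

φ1=0.0°: virtual centre (0.1750, 0.0000, -0.1299), radius l
O2 = (0.1860·cos120.0°, 0.1860·sin120.0°, -0.1229) = (-0.0930, 0.1611, -0.1229)
O3 = (0.1513·cos240.0°, 0.1513·sin240.0°, -0.1410) = (-0.0757, -0.1310, -0.1410)
subtract pairs → two planes through P
plane₁₂: -0.5360x+0.3222y+0.0141z = 0.0022
det = 0.3020;  x = 0.0031+-0.0114z,  y = 0.0121+-0.0626z
quadratic in z: (1.0040)z²+(0.2622)z+(-0.0830)=0, √Δ=0.6342 → z ∈ {-0.4464, 0.1853}; z = -0.4464 (taking z<0)
x = 0.0082, y = 0.0400

(0.0082, 0.0400, -0.4464)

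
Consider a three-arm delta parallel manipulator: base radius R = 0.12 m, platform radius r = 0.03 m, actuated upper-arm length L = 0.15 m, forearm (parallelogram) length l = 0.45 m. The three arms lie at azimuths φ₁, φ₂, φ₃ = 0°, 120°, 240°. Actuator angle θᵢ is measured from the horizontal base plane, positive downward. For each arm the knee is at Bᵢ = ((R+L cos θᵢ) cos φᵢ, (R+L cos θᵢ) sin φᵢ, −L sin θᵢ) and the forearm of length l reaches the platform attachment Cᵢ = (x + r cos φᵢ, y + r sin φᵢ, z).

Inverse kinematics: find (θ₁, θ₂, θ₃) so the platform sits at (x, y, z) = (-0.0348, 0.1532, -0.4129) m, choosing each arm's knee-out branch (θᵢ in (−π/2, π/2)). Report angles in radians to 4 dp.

arm 1 (φ=0.0°): x'=-0.0348, y'=0.1532
  A=0.1248, B=-0.4129, C=(l²−L²−A²−y'²−z²)/(2L)=-0.0984
  θ1 = atan2(B,A) + arccos(C/0.4313) = 0.5238
arm 2 (φ=120.0°): x'=0.1501, y'=-0.0465
  A=-0.0601, B=-0.4129, C=(l²−L²−A²−y'²−z²)/(2L)=0.0125
  √(A²+B²)=0.4172;  θ2 = -1.7153+1.5409 ≈ -0.1744
φ3=240.0° → target in arm frame (-0.1153, -0.1067)
  e−x'=0.2053;  (l²−L²−(e−x')²−y'²−z²)/2L = -0.1467
  γ=atan2(-0.4129,0.2053)=-1.1094;  ψ=arccos(-0.3182)=1.8946;  θ3=γ+ψ≈0.7852

θ₁ = 0.5238, θ₂ = -0.1744, θ₃ = 0.7852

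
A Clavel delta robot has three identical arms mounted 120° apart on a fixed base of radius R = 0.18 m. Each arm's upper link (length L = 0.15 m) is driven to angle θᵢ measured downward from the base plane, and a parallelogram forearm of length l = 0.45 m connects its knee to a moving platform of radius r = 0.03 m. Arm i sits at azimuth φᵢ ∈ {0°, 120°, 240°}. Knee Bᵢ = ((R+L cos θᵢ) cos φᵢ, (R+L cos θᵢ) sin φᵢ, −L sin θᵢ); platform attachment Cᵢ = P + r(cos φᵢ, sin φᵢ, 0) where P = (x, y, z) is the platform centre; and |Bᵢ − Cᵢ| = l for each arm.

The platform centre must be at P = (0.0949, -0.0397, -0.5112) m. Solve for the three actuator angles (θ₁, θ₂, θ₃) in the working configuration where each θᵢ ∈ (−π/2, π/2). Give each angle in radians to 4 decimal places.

θ₁ = 0.6983, θ₂ = 1.3963, θ₃ = 1.1346

φ1=0.0° → target in arm frame (0.0949, -0.0397)
  A=0.0551, B=-0.5112, C=(l²−L²−A²−y'²−z²)/(2L)=-0.2865
  θ1 = atan2(B,A) + arccos(C/0.5142) = 0.6983
arm 2 (φ=120.0°): x'=-0.0818, y'=-0.0623
  e−x'=0.2318;  (l²−L²−(e−x')²−y'²−z²)/2L = -0.4632
  γ=atan2(-0.5112,0.2318)=-1.1450;  ψ=arccos(-0.8252)=2.5413;  θ2=γ+ψ≈1.3963
arm 3 (φ=240.0°): x'=-0.0131, y'=0.1020
  A cos θ + B sin θ = C:  0.1631·cos θ + -0.5112·sin θ = -0.3944
  √(A²+B²)=0.5366;  θ3 = -1.2620+2.3966 ≈ 1.1346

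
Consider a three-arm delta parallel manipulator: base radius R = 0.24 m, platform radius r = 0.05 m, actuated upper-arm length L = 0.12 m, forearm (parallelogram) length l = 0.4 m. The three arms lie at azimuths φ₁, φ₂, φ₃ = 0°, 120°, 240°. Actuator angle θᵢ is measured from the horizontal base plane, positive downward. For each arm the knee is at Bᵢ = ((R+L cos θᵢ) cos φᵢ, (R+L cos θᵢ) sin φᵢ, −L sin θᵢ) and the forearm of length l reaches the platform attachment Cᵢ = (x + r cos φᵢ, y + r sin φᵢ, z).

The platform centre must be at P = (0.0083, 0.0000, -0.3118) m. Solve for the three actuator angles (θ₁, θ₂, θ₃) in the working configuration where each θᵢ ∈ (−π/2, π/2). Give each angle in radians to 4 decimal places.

rotate P by −φ1: (0.0083, 0.0000, -0.3118)
  e−x'=0.1817;  (l²−L²−(e−x')²−y'²−z²)/2L = 0.0640
  θ1 = atan2(B,A) + arccos(C/0.3609) = 0.3493
φ2=120.0° → target in arm frame (-0.0041, -0.0072)
  A cos θ + B sin θ = C:  0.1941·cos θ + -0.3118·sin θ = 0.0443
  √(A²+B²)=0.3673;  θ2 = -1.0139+1.4499 ≈ 0.4360
φ3=240.0° → target in arm frame (-0.0042, 0.0072)
  e−x'=0.1942;  (l²−L²−(e−x')²−y'²−z²)/2L = 0.0443
  γ=atan2(-0.3118,0.1942)=-1.0139;  ψ=arccos(0.1206)=1.4499;  θ3=γ+ψ≈0.4360

θ₁ = 0.3493, θ₂ = 0.4360, θ₃ = 0.4360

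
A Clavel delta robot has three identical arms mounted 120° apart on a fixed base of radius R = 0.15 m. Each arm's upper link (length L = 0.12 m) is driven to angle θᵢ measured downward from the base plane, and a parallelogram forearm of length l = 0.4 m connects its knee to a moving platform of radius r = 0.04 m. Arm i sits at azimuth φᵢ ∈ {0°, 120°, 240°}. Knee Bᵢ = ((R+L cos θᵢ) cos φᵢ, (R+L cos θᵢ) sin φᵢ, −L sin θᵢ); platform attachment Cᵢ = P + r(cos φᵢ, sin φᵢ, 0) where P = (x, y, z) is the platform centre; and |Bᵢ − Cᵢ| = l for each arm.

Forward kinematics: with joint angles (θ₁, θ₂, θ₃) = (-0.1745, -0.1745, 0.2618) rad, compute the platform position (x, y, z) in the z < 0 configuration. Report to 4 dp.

arm 1 at φ=0.0°: ρ1 = 0.2282;  S1 = (0.2282, 0.0000, 0.0208)
φ2=120.0°: virtual centre (-0.1141, 0.1976, 0.0208), radius l
S3 = (0.2259·cos240.0°, 0.2259·sin240.0°, -0.0311) = (-0.1130, -0.1956, -0.0311)
|S₂|²−|S₁|² = 0.0000;  |S₃|²−|S₁|² = -0.0005
[-0.6845 0.3952 0.0000]·P = 0.0000;  [-0.6823 -0.3913 -0.1038]·P = -0.0005
Cramer: x(z) = 0.0004-0.0763z;  y(z) = 0.0006-0.1322z
into |P−S₁|² = l²: 1.0233z² + -0.0071z + -0.1077 = 0;  Δ = 0.4408;  z = -0.3209 or 0.3278 → z<0 root = -0.3209
x = 0.0249, y = 0.0431

(0.0249, 0.0431, -0.3209)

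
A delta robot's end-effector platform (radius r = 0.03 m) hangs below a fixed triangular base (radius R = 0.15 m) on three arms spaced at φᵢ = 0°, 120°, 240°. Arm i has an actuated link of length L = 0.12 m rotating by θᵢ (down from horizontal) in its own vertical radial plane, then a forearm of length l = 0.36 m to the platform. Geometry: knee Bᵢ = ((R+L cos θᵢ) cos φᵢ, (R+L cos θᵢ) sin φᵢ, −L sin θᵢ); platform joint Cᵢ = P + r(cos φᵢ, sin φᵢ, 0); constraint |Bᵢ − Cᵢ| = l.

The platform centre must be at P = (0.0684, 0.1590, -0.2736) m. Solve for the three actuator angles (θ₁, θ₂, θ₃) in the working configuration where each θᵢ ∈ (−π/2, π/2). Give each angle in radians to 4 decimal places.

θ₁ = -0.0002, θ₂ = -0.2618, θ₃ = 1.3087

rotate P by −φ1: (0.0684, 0.1590, -0.2736)
  e−x'=0.0516;  (l²−L²−(e−x')²−y'²−z²)/2L = 0.0517
  √(A²+B²)=0.2784;  θ1 = -1.3844+1.3842 ≈ -0.0002
φ2=120.0° → target in arm frame (0.1035, -0.1387)
  A cos θ + B sin θ = C:  0.0165·cos θ + -0.2736·sin θ = 0.0868
  √(A²+B²)=0.2741;  θ2 = -1.5106+1.2487 ≈ -0.2618
arm 3 (φ=240.0°): x'=-0.1719, y'=-0.0203
  A=0.2919, B=-0.2736, C=(l²−L²−A²−y'²−z²)/(2L)=-0.1886
  √(A²+B²)=0.4001;  θ3 = -0.7531+2.0618 ≈ 1.3087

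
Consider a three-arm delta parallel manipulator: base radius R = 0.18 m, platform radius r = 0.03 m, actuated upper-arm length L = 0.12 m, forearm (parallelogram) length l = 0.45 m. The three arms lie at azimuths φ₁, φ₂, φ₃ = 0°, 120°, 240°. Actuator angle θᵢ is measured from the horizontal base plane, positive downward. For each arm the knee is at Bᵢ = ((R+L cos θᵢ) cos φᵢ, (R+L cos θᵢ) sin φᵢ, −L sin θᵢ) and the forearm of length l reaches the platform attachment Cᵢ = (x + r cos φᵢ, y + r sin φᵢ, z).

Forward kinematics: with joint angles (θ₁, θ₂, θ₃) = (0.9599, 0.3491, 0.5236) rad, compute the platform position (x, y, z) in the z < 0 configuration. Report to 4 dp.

φ1=0.0°: virtual centre (0.2188, 0.0000, -0.0983), radius l
φ2=120.0°: virtual centre (-0.1314, 0.2276, -0.0410), radius l
φ3=240.0°: virtual centre (-0.1270, -0.2199, -0.0600), radius l
subtract pairs → two planes through P
linear system: -0.7004x+0.4551y = 0.0132−0.1145z; -0.6916x+-0.4398y = 0.0105−0.0766z
Cramer: x(z) = -0.0170+0.1368z;  y(z) = 0.0028-0.0410z
sphere 1 gives Az²+Bz+C=0 with A=1.0204, B=0.1318, C=-0.1372;  B²−4AC=0.5774;  roots -0.4369, 0.3078;  negative root z = -0.4369
x = -0.0768, y = 0.0207

(-0.0768, 0.0207, -0.4369)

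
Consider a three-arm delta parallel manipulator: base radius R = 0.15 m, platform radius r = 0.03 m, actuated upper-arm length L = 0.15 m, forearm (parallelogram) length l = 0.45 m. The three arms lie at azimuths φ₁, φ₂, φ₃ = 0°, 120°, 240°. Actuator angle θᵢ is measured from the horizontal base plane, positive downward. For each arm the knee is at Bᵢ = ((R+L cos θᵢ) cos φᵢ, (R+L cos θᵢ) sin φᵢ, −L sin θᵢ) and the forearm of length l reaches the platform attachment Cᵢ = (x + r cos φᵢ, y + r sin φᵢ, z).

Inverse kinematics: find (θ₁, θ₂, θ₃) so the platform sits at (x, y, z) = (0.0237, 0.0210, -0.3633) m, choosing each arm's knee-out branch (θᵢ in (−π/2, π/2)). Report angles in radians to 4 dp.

φ1=0.0° → target in arm frame (0.0237, 0.0210)
  e−x'=0.0963;  (l²−L²−(e−x')²−y'²−z²)/2L = 0.1277
  γ=atan2(-0.3633,0.0963)=-1.3117;  ψ=arccos(0.3397)=1.2242;  θ1=γ+ψ≈-0.0874
φ2=120.0° → target in arm frame (0.0063, -0.0310)
  e−x'=0.1137;  (l²−L²−(e−x')²−y'²−z²)/2L = 0.1138
  γ=atan2(-0.3633,0.1137)=-1.2676;  ψ=arccos(0.2989)=1.2673;  θ2=γ+ψ≈-0.0003
rotate P by −φ3: (-0.0300, 0.0100, -0.3633)
  e−x'=0.1500;  (l²−L²−(e−x')²−y'²−z²)/2L = 0.0847
  θ3 = atan2(B,A) + arccos(C/0.3931) = 0.1745

θ₁ = -0.0874, θ₂ = -0.0003, θ₃ = 0.1745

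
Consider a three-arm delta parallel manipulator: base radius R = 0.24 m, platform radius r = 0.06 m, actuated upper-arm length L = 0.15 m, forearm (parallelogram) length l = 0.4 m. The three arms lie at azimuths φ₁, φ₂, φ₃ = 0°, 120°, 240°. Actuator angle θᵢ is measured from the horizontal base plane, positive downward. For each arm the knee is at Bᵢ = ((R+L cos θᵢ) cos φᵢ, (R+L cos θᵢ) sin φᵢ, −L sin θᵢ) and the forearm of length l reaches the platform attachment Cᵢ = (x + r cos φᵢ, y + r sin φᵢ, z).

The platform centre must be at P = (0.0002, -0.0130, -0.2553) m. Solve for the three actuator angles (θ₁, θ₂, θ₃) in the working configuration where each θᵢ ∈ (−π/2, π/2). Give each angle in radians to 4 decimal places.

θ₁ = 0.1745, θ₂ = 0.2614, θ₃ = 0.0874

rotate P by −φ1: (0.0002, -0.0130, -0.2553)
  A cos θ + B sin θ = C:  0.1798·cos θ + -0.2553·sin θ = 0.1327
  γ=atan2(-0.2553,0.1798)=-0.9572;  ψ=arccos(0.4251)=1.1317;  θ1=γ+ψ≈0.1745
φ2=120.0° → target in arm frame (-0.0114, 0.0063)
  A=0.1914, B=-0.2553, C=(l²−L²−A²−y'²−z²)/(2L)=0.1189
  γ=atan2(-0.2553,0.1914)=-0.9276;  ψ=arccos(0.3726)=1.1890;  θ2=γ+ψ≈0.2614
rotate P by −φ3: (0.0112, 0.0067, -0.2553)
  A cos θ + B sin θ = C:  0.1688·cos θ + -0.2553·sin θ = 0.1459
  θ3 = atan2(B,A) + arccos(C/0.3061) = 0.0874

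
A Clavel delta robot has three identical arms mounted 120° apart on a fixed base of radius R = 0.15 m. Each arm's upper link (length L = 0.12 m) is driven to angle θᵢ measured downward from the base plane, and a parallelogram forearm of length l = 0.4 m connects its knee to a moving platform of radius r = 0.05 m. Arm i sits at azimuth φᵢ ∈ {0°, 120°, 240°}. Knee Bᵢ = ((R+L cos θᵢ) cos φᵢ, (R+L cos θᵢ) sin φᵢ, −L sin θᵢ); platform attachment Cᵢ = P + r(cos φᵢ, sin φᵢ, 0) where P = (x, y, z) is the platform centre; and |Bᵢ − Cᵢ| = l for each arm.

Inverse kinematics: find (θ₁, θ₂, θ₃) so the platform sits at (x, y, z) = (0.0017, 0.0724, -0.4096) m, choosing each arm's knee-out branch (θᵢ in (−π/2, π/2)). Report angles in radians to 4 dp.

arm 1 (φ=0.0°): x'=0.0017, y'=0.0724
  A=0.0983, B=-0.4096, C=(l²−L²−A²−y'²−z²)/(2L)=-0.1545
  γ=atan2(-0.4096,0.0983)=-1.3353;  ψ=arccos(-0.3668)=1.9463;  θ1=γ+ψ≈0.6111
arm 2 (φ=120.0°): x'=0.0619, y'=-0.0377
  e−x'=0.0381;  (l²−L²−(e−x')²−y'²−z²)/2L = -0.1044
  √(A²+B²)=0.4114;  θ2 = -1.4779+1.8273 ≈ 0.3494
arm 3 (φ=240.0°): x'=-0.0636, y'=-0.0347
  e−x'=0.1636;  (l²−L²−(e−x')²−y'²−z²)/2L = -0.2089
  √(A²+B²)=0.4410;  θ3 = -1.1909+2.0641 ≈ 0.8732

θ₁ = 0.6111, θ₂ = 0.3494, θ₃ = 0.8732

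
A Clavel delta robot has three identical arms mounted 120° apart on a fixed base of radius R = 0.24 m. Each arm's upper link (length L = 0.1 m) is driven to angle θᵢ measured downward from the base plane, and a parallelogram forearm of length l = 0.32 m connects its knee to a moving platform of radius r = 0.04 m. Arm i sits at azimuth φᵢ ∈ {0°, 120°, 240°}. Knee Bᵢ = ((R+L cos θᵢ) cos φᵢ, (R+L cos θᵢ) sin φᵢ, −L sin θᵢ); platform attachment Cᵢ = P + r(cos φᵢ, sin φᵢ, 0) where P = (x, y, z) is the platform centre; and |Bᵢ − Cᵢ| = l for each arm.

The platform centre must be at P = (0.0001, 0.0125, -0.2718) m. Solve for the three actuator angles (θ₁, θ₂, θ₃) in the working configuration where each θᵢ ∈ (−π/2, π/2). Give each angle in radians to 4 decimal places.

φ1=0.0° → target in arm frame (0.0001, 0.0125)
  e−x'=0.1999;  (l²−L²−(e−x')²−y'²−z²)/2L = -0.1080
  √(A²+B²)=0.3374;  θ1 = -0.9367+1.8965 ≈ 0.9598
arm 2 (φ=120.0°): x'=0.0108, y'=-0.0063
  e−x'=0.1892;  (l²−L²−(e−x')²−y'²−z²)/2L = -0.0866
  √(A²+B²)=0.3312;  θ2 = -0.9626+1.8354 ≈ 0.8727
rotate P by −φ3: (-0.0109, -0.0062, -0.2718)
  A=0.2109, B=-0.2718, C=(l²−L²−A²−y'²−z²)/(2L)=-0.1299
  √(A²+B²)=0.3440;  θ3 = -0.9110+1.9580 ≈ 1.0471

θ₁ = 0.9598, θ₂ = 0.8727, θ₃ = 1.0471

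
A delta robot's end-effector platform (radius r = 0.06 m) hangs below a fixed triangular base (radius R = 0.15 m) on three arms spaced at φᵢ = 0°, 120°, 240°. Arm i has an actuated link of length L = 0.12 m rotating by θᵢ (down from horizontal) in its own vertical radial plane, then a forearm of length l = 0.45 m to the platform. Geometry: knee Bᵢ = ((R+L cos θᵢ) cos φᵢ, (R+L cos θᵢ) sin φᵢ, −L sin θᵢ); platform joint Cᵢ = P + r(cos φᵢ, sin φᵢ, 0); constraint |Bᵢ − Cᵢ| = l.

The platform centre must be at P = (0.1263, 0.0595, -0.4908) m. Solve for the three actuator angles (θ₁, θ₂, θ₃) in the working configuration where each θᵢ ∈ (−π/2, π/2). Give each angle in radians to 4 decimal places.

θ₁ = 0.4360, θ₂ = 0.9596, θ₃ = 1.3084

rotate P by −φ1: (0.1263, 0.0595, -0.4908)
  e−x'=-0.0363;  (l²−L²−(e−x')²−y'²−z²)/2L = -0.2402
  θ1 = atan2(B,A) + arccos(C/0.4921) = 0.4360
arm 2 (φ=120.0°): x'=-0.0116, y'=-0.1391
  e−x'=0.1016;  (l²−L²−(e−x')²−y'²−z²)/2L = -0.3436
  θ2 = atan2(B,A) + arccos(C/0.5012) = 0.9596
rotate P by −φ3: (-0.1147, 0.0796, -0.4908)
  e−x'=0.2047;  (l²−L²−(e−x')²−y'²−z²)/2L = -0.4209
  √(A²+B²)=0.5318;  θ3 = -1.1757+2.4841 ≈ 1.3084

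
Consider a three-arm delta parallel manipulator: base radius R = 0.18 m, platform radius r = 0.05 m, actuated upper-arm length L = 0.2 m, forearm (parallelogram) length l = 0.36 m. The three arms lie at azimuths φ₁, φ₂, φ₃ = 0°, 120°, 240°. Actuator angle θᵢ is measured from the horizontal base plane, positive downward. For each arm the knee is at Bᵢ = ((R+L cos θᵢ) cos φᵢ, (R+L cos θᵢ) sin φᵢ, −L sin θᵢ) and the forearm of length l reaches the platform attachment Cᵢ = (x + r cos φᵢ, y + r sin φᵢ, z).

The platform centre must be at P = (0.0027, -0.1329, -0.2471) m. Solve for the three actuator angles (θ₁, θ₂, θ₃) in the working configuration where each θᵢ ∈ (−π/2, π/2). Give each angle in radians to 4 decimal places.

θ₁ = 0.5236, θ₂ = 1.0472, θ₃ = -0.1743

arm 1 (φ=0.0°): x'=0.0027, y'=-0.1329
  e−x'=0.1273;  (l²−L²−(e−x')²−y'²−z²)/2L = -0.0133
  θ1 = atan2(B,A) + arccos(C/0.2780) = 0.5236
rotate P by −φ2: (-0.1164, 0.0641, -0.2471)
  e−x'=0.2464;  (l²−L²−(e−x')²−y'²−z²)/2L = -0.0908
  γ=atan2(-0.2471,0.2464)=-0.7867;  ψ=arccos(-0.2601)=1.8339;  θ2=γ+ψ≈1.0472
φ3=240.0° → target in arm frame (0.1137, 0.0688)
  A=0.0163, B=-0.2471, C=(l²−L²−A²−y'²−z²)/(2L)=0.0589
  θ3 = atan2(B,A) + arccos(C/0.2476) = -0.1743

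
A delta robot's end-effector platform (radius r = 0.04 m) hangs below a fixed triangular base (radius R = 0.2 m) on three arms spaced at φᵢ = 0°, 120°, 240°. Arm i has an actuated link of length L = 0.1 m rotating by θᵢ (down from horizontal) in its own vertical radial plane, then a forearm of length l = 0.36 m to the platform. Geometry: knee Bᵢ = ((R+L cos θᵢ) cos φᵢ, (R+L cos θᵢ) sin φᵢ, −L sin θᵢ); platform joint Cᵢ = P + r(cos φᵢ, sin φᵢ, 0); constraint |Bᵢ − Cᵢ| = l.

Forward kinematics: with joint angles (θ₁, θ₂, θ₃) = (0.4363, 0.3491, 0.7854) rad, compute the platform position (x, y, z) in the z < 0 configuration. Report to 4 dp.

centre 1 = (0.2506·cos0.0°, 0.2506·sin0.0°, -0.0423) = (0.2506, 0.0000, -0.0423)
φ2=120.0°: virtual centre (-0.1270, 0.2199, -0.0342), radius l
arm 3 at φ=240.0°: (R−r)+L cos θ3 = 0.2307;  centre 3 = (-0.1154, -0.1998, -0.0707)
subtract pairs → two planes through P
[-0.7552 0.4399 0.0161]·P = 0.0011;  [-0.7320 -0.3996 -0.0569]·P = -0.0064
det = 0.6238;  x = 0.0038+-0.0298z,  y = 0.0090+-0.0878z
quadratic in z: (1.0086)z²+(0.0977)z+(-0.0668)=0, √Δ=0.5283 → z ∈ {-0.3103, 0.2135}; z = -0.3103 (taking z<0)
x = 0.0131, y = 0.0362

(0.0131, 0.0362, -0.3103)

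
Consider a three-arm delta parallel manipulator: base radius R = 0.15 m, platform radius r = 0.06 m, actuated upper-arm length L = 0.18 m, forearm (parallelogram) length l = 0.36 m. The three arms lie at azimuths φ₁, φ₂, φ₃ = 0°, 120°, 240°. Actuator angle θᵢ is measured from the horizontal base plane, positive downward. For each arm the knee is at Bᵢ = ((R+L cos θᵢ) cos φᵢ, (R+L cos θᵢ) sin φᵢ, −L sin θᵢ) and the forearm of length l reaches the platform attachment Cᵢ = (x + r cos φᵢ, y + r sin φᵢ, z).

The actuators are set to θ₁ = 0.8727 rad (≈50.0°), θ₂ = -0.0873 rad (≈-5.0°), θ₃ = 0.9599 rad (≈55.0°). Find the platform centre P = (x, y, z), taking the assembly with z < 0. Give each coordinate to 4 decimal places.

arm 1 at φ=0.0°: (R−r)+L cos θ1 = 0.2057;  O1 = (0.2057, 0.0000, -0.1379)
φ2=120.0°: virtual centre (-0.1347, 0.2332, 0.0157), radius l
arm 3 at φ=240.0°: (R−r)+L cos θ3 = 0.1932;  O3 = (-0.0966, -0.1674, -0.1474)
eliminate P² terms by subtracting sphere 1 from 2 and 3
plane₁₂: -0.6807x+0.4665y+0.3072z = 0.0115
det = 0.5099;  x = -0.0055+0.1842z,  y = 0.0166+-0.3898z
sphere 1 gives Az²+Bz+C=0 with A=1.1858, B=0.1851, C=-0.0657;  B²−4AC=0.3460;  roots -0.3261, 0.1700;  negative root z = -0.3261
x = -0.0655, y = 0.1437

(-0.0655, 0.1437, -0.3261)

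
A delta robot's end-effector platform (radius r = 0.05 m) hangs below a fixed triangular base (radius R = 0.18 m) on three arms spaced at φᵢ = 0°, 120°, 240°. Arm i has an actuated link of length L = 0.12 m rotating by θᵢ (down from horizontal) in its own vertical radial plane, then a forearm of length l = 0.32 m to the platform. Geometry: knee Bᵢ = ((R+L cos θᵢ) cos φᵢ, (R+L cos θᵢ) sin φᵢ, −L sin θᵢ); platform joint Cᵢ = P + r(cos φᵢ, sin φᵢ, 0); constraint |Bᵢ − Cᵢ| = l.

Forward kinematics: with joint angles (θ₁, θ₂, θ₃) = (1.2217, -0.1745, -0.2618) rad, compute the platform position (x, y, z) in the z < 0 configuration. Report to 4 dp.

(-0.1332, -0.0047, -0.2117)

arm 1 at φ=0.0°: ρ1 = 0.1710;  S1 = (0.1710, 0.0000, -0.1128)
φ2=120.0°: virtual centre (-0.1241, 0.2149, 0.0208), radius l
arm 3 at φ=240.0°: ρ3 = 0.2459;  S3 = (-0.1230, -0.2130, 0.0311)
|S₂|²−|S₁|² = 0.0201;  |S₃|²−|S₁|² = 0.0195
plane₁₂: -0.5903x+0.4299y+0.2672z = 0.0201
det = 0.5042;  x = -0.0335+0.4710z,  y = 0.0006+0.0251z
into |P−S₁|² = l²: 1.2224z² + 0.0328z + -0.0478 = 0;  Δ = 0.2350;  z = -0.2117 or 0.1848 → z<0 root = -0.2117
x = -0.1332, y = -0.0047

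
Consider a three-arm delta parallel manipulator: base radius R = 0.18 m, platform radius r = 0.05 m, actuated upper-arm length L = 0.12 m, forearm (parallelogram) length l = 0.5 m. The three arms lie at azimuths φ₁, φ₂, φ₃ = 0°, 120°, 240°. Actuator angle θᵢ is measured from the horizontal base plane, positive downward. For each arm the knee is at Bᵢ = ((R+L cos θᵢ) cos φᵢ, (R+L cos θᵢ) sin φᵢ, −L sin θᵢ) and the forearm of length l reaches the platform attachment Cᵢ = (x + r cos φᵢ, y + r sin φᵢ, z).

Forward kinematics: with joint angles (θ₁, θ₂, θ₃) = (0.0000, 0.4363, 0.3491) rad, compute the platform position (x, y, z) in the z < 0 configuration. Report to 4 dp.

(0.0606, -0.0123, -0.4626)

φ1=0.0°: virtual centre (0.2500, 0.0000, 0.0000), radius l
centre 2 = (0.2388·cos120.0°, 0.2388·sin120.0°, -0.0507) = (-0.1194, 0.2068, -0.0507)
arm 3 at φ=240.0°: e+L cos θ3 = 0.2428;  centre 3 = (-0.1214, -0.2102, -0.0410)
eliminate P² terms by subtracting sphere 1 from 2 and 3
plane₁₂: -0.7388x+0.4135y+-0.1014z = -0.0029
Cramer: x(z) = 0.0032-0.1240z;  y(z) = -0.0013+0.0238z
into |P−centre ₁|² = l²: 1.0159z² + 0.0611z + -0.1891 = 0;  Δ = 0.7722;  z = -0.4626 or 0.4024 → z<0 root = -0.4626
x = 0.0606, y = -0.0123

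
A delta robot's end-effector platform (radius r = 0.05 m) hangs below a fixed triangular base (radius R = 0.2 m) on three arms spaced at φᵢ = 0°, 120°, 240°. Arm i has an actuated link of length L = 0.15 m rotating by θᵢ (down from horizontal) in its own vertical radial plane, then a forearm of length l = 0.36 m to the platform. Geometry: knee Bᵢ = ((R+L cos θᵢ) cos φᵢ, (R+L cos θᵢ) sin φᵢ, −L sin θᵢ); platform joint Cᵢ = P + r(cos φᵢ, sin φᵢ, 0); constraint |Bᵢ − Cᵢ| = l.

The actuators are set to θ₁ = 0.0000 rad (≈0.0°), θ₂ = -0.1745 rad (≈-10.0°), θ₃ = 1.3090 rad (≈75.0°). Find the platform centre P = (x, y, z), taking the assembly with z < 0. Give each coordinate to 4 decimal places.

(0.0696, 0.1436, -0.2364)

φ1=0.0°: virtual centre (0.3000, 0.0000, 0.0000), radius l
arm 2 at φ=120.0°: e+L cos θ2 = 0.2977;  centre 2 = (-0.1489, 0.2578, 0.0260)
φ3=240.0°: virtual centre (-0.0944, -0.1635, -0.1449), radius l
subtract pairs → two planes through P
[-0.8977 0.5157 0.0521]·P = -0.0007;  [-0.7888 -0.3271 -0.2898]·P = -0.0334
Cramer: x(z) = 0.0249-0.1890z;  y(z) = 0.0420-0.4301z
quadratic in z: (1.2207)z²+(0.0679)z+(-0.0521)=0, √Δ=0.5091 → z ∈ {-0.2364, 0.1807}; z = -0.2364 (taking z<0)
x = 0.0696, y = 0.1436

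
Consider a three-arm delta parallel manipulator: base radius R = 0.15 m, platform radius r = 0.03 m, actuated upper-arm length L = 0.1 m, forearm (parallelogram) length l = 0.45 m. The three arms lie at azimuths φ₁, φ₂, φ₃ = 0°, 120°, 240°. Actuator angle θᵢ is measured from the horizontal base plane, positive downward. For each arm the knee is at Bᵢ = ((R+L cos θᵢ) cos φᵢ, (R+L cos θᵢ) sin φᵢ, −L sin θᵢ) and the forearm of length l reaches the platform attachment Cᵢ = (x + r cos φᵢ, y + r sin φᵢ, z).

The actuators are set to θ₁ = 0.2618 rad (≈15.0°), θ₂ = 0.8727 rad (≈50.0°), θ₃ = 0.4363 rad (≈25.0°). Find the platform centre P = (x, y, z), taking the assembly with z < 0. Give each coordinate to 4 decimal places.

(0.0564, -0.0559, -0.4427)

φ1=0.0°: virtual centre (0.2166, 0.0000, -0.0259), radius l
φ2=120.0°: virtual centre (-0.0921, 0.1596, -0.0766), radius l
S3 = (0.2106·cos240.0°, 0.2106·sin240.0°, -0.0423) = (-0.1053, -0.1824, -0.0423)
subtract pairs → two planes through P
[-0.6175 0.3192 -0.1014]·P = -0.0078;  [-0.6438 -0.3648 -0.0328]·P = -0.0014
det = 0.4308;  x = 0.0076+-0.1102z,  y = -0.0095+0.1047z
quadratic in z: (1.0231)z²+(0.0958)z+(-0.1581)=0, √Δ=0.8100 → z ∈ {-0.4427, 0.3490}; z = -0.4427 (taking z<0)
x = 0.0564, y = -0.0559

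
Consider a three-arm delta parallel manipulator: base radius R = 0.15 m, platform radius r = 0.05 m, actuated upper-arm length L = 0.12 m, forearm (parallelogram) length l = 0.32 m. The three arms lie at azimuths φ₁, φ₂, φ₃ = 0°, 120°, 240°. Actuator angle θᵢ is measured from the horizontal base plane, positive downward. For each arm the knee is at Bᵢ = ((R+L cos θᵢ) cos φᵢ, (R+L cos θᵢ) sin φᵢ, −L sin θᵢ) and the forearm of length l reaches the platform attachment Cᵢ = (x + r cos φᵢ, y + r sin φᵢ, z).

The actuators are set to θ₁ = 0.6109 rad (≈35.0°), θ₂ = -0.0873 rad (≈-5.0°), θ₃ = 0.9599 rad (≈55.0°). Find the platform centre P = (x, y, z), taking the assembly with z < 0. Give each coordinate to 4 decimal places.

(-0.0146, 0.1055, -0.2831)

O1 = (0.1983·cos0.0°, 0.1983·sin0.0°, -0.0688) = (0.1983, 0.0000, -0.0688)
O2 = (0.2195·cos120.0°, 0.2195·sin120.0°, 0.0105) = (-0.1098, 0.1901, 0.0105)
φ3=240.0°: virtual centre (-0.0844, -0.1462, -0.0983), radius l
|O₂|²−|O₁|² = 0.0042;  |O₃|²−|O₁|² = -0.0059
linear system: -0.6161x+0.3803y = 0.0042−0.1586z; -0.5654x+-0.2924y = -0.0059−-0.0589z
Cramer: x(z) = 0.0025+0.0607z;  y(z) = 0.0153-0.3188z
quadratic in z: (1.1053)z²+(0.1042)z+(-0.0591)=0, √Δ=0.5217 → z ∈ {-0.2831, 0.1889}; z = -0.2831 (taking z<0)
x = -0.0146, y = 0.1055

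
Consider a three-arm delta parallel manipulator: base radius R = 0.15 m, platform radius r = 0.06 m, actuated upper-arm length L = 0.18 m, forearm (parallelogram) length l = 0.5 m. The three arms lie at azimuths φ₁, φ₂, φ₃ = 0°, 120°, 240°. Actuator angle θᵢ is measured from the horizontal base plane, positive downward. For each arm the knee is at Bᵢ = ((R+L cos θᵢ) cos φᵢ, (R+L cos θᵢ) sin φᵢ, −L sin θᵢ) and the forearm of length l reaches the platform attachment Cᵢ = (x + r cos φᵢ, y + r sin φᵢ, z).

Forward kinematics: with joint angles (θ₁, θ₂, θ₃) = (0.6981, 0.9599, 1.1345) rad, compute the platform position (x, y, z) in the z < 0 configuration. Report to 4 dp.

O1 = (0.2279·cos0.0°, 0.2279·sin0.0°, -0.1157) = (0.2279, 0.0000, -0.1157)
O2 = (0.1932·cos120.0°, 0.1932·sin120.0°, -0.1474) = (-0.0966, 0.1674, -0.1474)
O3 = (0.1661·cos240.0°, 0.1661·sin240.0°, -0.1631) = (-0.0830, -0.1438, -0.1631)
|O₂|²−|O₁|² = -0.0062;  |O₃|²−|O₁|² = -0.0111
linear system: -0.6490x+0.3347y = -0.0062−-0.0635z; -0.6218x+-0.2876y = -0.0111−-0.0949z
Cramer: x(z) = 0.0140-0.1267z;  y(z) = 0.0085-0.0560z
quadratic in z: (1.0192)z²+(0.2846)z+(-0.1908)=0, √Δ=0.9267 → z ∈ {-0.5943, 0.3150}; z = -0.5943 (taking z<0)
x = 0.0893, y = 0.0417

(0.0893, 0.0417, -0.5943)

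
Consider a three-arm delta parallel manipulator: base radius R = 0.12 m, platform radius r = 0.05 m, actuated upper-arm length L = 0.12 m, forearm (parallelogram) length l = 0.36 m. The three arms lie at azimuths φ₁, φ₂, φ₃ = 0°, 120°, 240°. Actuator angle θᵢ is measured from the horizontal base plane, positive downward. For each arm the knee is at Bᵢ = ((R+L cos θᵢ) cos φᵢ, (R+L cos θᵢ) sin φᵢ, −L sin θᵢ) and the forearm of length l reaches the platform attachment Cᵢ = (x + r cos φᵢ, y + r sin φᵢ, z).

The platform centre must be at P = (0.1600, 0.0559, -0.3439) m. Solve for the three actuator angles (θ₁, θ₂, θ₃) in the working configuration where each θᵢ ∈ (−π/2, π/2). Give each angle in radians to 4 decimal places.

φ1=0.0° → target in arm frame (0.1600, 0.0559)
  A cos θ + B sin θ = C:  -0.0900·cos θ + -0.3439·sin θ = -0.0596
  √(A²+B²)=0.3555;  θ1 = -1.8268+1.7391 ≈ -0.0877
rotate P by −φ2: (-0.0316, -0.1665, -0.3439)
  A cos θ + B sin θ = C:  0.1016·cos θ + -0.3439·sin θ = -0.1713
  θ2 = atan2(B,A) + arccos(C/0.3586) = 0.7853
rotate P by −φ3: (-0.1284, 0.1106, -0.3439)
  e−x'=0.1984;  (l²−L²−(e−x')²−y'²−z²)/2L = -0.2278
  γ=atan2(-0.3439,0.1984)=-1.0475;  ψ=arccos(-0.5737)=2.1819;  θ3=γ+ψ≈1.1343

θ₁ = -0.0877, θ₂ = 0.7853, θ₃ = 1.1343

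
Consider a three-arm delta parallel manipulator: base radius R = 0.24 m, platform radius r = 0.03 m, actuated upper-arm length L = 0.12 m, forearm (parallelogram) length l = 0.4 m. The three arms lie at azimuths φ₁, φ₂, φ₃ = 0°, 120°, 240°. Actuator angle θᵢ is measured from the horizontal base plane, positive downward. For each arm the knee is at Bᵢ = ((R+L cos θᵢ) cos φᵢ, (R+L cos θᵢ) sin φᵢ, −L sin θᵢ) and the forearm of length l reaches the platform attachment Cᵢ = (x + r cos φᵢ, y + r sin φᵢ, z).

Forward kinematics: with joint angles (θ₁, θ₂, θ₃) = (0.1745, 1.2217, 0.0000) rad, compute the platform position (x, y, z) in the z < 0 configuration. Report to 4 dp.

φ1=0.0°: virtual centre (0.3282, 0.0000, -0.0208), radius l
φ2=120.0°: virtual centre (-0.1255, 0.2174, -0.1128), radius l
φ3=240.0°: virtual centre (-0.1650, -0.2858, 0.0000), radius l
|S₂|²−|S₁|² = -0.0324;  |S₃|²−|S₁|² = 0.0008
linear system: -0.9074x+0.4348y = -0.0324−-0.1839z; -0.9864x+-0.5716y = 0.0008−0.0417z
Cramer: x(z) = 0.0192-0.0918z;  y(z) = -0.0345+0.2313z
sphere 1 gives Az²+Bz+C=0 with A=1.0619, B=0.0824, C=-0.0629;  B²−4AC=0.2740;  roots -0.2853, 0.2076;  negative root z = -0.2853
x = 0.0454, y = -0.1004

(0.0454, -0.1004, -0.2853)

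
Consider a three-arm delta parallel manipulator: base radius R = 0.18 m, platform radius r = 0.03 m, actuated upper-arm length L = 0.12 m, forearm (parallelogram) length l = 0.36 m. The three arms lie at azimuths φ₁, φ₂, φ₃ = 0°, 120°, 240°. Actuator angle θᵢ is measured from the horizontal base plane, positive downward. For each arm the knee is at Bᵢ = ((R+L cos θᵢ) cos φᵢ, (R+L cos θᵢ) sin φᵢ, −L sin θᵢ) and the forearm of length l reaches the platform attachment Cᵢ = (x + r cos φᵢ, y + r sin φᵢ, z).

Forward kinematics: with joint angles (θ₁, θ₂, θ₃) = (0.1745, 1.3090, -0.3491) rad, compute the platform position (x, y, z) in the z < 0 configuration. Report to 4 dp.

(0.0432, -0.1436, -0.2624)

arm 1 at φ=0.0°: ρ1 = 0.2682;  S1 = (0.2682, 0.0000, -0.0208)
φ2=120.0°: virtual centre (-0.0905, 0.1568, -0.1159), radius l
S3 = (0.2628·cos240.0°, 0.2628·sin240.0°, 0.0410) = (-0.1314, -0.2276, 0.0410)
eliminate P² terms by subtracting sphere 1 from 2 and 3
linear system: -0.7174x+0.3136y = -0.0261−-0.1902z; -0.7991x+-0.4551y = -0.0016−0.1238z
Cramer: x(z) = 0.0215-0.0827z;  y(z) = -0.0342+0.4172z
sphere 1 gives Az²+Bz+C=0 with A=1.1809, B=0.0540, C=-0.0671;  B²−4AC=0.3201;  roots -0.2624, 0.2167;  negative root z = -0.2624
x = 0.0432, y = -0.1436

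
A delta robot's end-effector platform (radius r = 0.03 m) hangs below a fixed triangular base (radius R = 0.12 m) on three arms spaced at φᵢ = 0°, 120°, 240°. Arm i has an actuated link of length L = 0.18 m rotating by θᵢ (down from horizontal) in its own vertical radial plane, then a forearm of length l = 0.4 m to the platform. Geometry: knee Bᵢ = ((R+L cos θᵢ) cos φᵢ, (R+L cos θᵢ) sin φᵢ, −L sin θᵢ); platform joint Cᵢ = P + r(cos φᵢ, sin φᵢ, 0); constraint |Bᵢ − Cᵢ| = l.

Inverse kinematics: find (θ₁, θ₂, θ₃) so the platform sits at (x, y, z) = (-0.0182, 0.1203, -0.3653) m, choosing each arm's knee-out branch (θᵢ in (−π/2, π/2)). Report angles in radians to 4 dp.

φ1=0.0° → target in arm frame (-0.0182, 0.1203)
  A cos θ + B sin θ = C:  0.1082·cos θ + -0.3653·sin θ = -0.0890
  γ=atan2(-0.3653,0.1082)=-1.2828;  ψ=arccos(-0.2335)=1.8065;  θ1=γ+ψ≈0.5236
φ2=120.0° → target in arm frame (0.1133, -0.0444)
  A=-0.0233, B=-0.3653, C=(l²−L²−A²−y'²−z²)/(2L)=-0.0232
  √(A²+B²)=0.3660;  θ2 = -1.6344+1.6343 ≈ -0.0002
arm 3 (φ=240.0°): x'=-0.0951, y'=-0.0759
  A cos θ + B sin θ = C:  0.1851·cos θ + -0.3653·sin θ = -0.1274
  γ=atan2(-0.3653,0.1851)=-1.1018;  ψ=arccos(-0.3111)=1.8871;  θ3=γ+ψ≈0.7853

θ₁ = 0.5236, θ₂ = -0.0002, θ₃ = 0.7853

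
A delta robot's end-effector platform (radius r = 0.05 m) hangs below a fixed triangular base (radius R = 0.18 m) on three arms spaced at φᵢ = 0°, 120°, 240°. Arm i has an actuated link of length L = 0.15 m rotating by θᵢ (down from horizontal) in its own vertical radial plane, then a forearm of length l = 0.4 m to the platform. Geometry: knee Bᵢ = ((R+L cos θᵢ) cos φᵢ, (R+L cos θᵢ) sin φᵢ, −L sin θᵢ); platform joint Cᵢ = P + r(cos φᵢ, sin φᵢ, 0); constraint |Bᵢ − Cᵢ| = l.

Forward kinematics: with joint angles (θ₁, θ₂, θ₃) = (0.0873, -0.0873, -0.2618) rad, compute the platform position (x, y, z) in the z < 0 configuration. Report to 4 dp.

arm 1 at φ=0.0°: ρ1 = 0.2794;  S1 = (0.2794, 0.0000, -0.0131)
φ2=120.0°: virtual centre (-0.1397, 0.2420, 0.0131), radius l
φ3=240.0°: virtual centre (-0.1374, -0.2381, 0.0388), radius l
subtract pairs → two planes through P
[-0.8383 0.4840 0.0523]·P = 0.0000;  [-0.8337 -0.4761 0.1038]·P = -0.0012
Cramer: x(z) = 0.0007+0.0936z;  y(z) = 0.0012+0.0541z
quadratic in z: (1.0117)z²+(-0.0259)z+(-0.0821)=0, √Δ=0.5771 → z ∈ {-0.2724, 0.2980}; z = -0.2724 (taking z<0)
x = -0.0248, y = -0.0135

(-0.0248, -0.0135, -0.2724)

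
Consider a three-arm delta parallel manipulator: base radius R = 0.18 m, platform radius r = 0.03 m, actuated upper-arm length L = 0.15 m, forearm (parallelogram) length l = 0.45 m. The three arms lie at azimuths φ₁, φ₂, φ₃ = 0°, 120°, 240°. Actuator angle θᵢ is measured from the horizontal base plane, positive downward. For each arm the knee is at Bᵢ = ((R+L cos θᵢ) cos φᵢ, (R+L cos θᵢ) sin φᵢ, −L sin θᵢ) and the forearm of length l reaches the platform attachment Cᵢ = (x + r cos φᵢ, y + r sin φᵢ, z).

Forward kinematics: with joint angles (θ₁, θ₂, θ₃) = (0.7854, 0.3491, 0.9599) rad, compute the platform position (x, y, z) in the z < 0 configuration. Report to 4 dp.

S1 = (0.2561·cos0.0°, 0.2561·sin0.0°, -0.1061) = (0.2561, 0.0000, -0.1061)
S2 = (0.2910·cos120.0°, 0.2910·sin120.0°, -0.0513) = (-0.1455, 0.2520, -0.0513)
arm 3 at φ=240.0°: ρ3 = 0.2360;  S3 = (-0.1180, -0.2044, -0.1229)
|S₂|²−|S₁|² = 0.0105;  |S₃|²−|S₁|² = -0.0060
linear system: -0.8031x+0.5039y = 0.0105−0.1095z; -0.7482x+-0.4088y = -0.0060−-0.0336z
det = 0.7054;  x = -0.0018+0.0395z,  y = 0.0179+-0.1544z
quadratic in z: (1.0254)z²+(0.1862)z+(-0.1244)=0, √Δ=0.7383 → z ∈ {-0.4508, 0.2692}; z = -0.4508 (taking z<0)
x = -0.0196, y = 0.0876

(-0.0196, 0.0876, -0.4508)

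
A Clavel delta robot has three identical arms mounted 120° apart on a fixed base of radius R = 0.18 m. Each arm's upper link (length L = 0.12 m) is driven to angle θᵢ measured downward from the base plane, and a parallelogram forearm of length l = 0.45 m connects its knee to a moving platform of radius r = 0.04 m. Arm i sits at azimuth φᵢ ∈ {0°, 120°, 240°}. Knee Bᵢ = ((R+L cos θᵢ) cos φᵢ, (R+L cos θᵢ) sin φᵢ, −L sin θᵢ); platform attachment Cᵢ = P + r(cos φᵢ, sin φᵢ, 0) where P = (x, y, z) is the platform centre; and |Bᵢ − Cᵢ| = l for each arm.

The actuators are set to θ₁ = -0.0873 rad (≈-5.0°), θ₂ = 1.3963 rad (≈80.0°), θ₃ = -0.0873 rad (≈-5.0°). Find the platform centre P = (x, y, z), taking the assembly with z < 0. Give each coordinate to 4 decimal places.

(0.1058, -0.1833, -0.3707)

φ1=0.0°: virtual centre (0.2595, 0.0000, 0.0105), radius l
φ2=120.0°: virtual centre (-0.0804, 0.1393, -0.1182), radius l
φ3=240.0°: virtual centre (-0.1298, -0.2248, 0.0105), radius l
subtract pairs → two planes through P
linear system: -0.6799x+0.2786y = -0.0276−-0.2573z; -0.7786x+-0.4495y = 0.0000−0.0000z
Cramer: x(z) = 0.0238-0.2213z;  y(z) = -0.0412+0.3834z
sphere 1 gives Az²+Bz+C=0 with A=1.1960, B=0.0519, C=-0.1451;  B²−4AC=0.6969;  roots -0.3707, 0.3273;  negative root z = -0.3707
x = 0.1058, y = -0.1833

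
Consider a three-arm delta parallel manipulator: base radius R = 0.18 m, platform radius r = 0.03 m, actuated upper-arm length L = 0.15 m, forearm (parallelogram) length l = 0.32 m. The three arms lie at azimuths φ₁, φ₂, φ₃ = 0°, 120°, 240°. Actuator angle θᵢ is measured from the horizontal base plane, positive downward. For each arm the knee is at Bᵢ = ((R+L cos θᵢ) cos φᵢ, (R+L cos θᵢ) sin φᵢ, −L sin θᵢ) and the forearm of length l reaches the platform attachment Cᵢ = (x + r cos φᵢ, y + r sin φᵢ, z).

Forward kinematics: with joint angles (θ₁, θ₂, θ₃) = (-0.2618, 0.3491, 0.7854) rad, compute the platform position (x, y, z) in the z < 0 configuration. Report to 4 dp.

(0.0550, 0.0328, -0.1704)

φ1=0.0°: virtual centre (0.2949, 0.0000, 0.0388), radius l
centre 2 = (0.2910·cos120.0°, 0.2910·sin120.0°, -0.0513) = (-0.1455, 0.2520, -0.0513)
arm 3 at φ=240.0°: ρ3 = 0.2561;  centre 3 = (-0.1280, -0.2218, -0.1061)
|centre ₂|²−|centre ₁|² = -0.0012;  |centre ₃|²−|centre ₁|² = -0.0116
[-0.8807 0.5039 -0.1803]·P = -0.0012;  [-0.8458 -0.4435 -0.2898]·P = -0.0116
Cramer: x(z) = 0.0078-0.2766z;  y(z) = 0.0113-0.1258z
sphere 1 gives Az²+Bz+C=0 with A=1.0923, B=0.0783, C=-0.0184;  B²−4AC=0.0864;  roots -0.1704, 0.0987;  negative root z = -0.1704
x = 0.0550, y = 0.0328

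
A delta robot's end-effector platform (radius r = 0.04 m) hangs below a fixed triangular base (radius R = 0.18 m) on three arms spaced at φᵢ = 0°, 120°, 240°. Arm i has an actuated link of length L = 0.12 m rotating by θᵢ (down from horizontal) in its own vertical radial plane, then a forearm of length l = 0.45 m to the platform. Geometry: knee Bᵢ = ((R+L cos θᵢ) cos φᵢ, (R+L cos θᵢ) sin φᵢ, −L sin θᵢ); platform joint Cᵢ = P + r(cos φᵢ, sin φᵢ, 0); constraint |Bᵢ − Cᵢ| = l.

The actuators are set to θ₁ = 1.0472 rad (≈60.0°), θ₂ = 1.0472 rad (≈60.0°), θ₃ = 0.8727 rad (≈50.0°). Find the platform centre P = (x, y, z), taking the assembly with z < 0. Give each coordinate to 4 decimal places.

(-0.0132, -0.0229, -0.4995)

arm 1 at φ=0.0°: e+L cos θ1 = 0.2000;  O1 = (0.2000, 0.0000, -0.1039)
φ2=120.0°: virtual centre (-0.1000, 0.1732, -0.1039), radius l
O3 = (0.2171·cos240.0°, 0.2171·sin240.0°, -0.0919) = (-0.1086, -0.1880, -0.0919)
eliminate P² terms by subtracting sphere 1 from 2 and 3
plane₁₂: -0.6000x+0.3464y+0.0000z = 0.0000
det = 0.4394;  x = -0.0038+0.0189z,  y = -0.0065+0.0328z
quadratic in z: (1.0014)z²+(0.1997)z+(-0.1501)=0, √Δ=0.8008 → z ∈ {-0.4995, 0.3001}; z = -0.4995 (taking z<0)
x = -0.0132, y = -0.0229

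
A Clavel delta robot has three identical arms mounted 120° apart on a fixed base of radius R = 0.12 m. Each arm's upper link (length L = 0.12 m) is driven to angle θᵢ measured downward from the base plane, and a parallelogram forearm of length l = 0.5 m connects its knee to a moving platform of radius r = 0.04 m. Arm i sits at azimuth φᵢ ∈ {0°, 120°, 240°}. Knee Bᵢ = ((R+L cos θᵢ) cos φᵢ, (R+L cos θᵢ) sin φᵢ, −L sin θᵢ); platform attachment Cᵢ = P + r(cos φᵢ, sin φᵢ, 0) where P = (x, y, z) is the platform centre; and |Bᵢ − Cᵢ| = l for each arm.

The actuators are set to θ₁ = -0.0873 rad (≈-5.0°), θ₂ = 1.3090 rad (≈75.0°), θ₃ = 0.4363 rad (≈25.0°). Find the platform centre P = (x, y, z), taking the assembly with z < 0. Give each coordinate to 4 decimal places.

(0.1923, -0.1683, -0.4603)

arm 1 at φ=0.0°: e+L cos θ1 = 0.1995;  S1 = (0.1995, 0.0000, 0.0105)
φ2=120.0°: virtual centre (-0.0555, 0.0962, -0.1159), radius l
arm 3 at φ=240.0°: e+L cos θ3 = 0.1888;  S3 = (-0.0944, -0.1635, -0.0507)
subtract pairs → two planes through P
linear system: -0.5101x+0.1924y = -0.0142−-0.2527z; -0.5878x+-0.3269y = -0.0017−-0.1223z
det = 0.2799;  x = 0.0177+-0.3794z,  y = -0.0266+0.3079z
sphere 1 gives Az²+Bz+C=0 with A=1.2387, B=0.1006, C=-0.2161;  B²−4AC=1.0810;  roots -0.4603, 0.3791;  negative root z = -0.4603
x = 0.1923, y = -0.1683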